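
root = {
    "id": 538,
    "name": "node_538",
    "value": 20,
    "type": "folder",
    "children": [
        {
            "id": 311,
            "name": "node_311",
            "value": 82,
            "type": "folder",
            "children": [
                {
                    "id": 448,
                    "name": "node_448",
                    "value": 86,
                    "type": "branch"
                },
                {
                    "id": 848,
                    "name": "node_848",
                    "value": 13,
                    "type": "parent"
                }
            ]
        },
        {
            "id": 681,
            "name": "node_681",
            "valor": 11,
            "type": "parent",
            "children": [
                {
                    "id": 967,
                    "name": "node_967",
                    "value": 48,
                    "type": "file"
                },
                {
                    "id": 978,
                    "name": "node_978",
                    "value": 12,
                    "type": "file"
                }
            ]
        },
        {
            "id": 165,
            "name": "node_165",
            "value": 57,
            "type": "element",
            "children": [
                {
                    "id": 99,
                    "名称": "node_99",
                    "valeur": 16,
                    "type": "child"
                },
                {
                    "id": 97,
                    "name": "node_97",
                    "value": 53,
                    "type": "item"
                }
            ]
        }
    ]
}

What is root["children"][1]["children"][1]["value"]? 12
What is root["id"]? 538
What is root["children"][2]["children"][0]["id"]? 99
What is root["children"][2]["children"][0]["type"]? "child"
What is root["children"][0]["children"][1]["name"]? "node_848"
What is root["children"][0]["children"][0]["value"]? 86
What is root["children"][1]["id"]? 681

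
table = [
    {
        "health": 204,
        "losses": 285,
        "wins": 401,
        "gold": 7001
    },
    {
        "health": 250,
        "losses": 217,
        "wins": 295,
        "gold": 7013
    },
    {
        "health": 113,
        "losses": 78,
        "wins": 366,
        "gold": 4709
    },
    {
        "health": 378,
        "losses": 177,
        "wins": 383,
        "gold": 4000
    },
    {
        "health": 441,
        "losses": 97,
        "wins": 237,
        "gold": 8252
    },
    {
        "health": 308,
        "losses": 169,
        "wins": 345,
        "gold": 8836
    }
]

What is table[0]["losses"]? 285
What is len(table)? 6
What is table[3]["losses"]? 177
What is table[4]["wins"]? 237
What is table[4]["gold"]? 8252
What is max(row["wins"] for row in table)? 401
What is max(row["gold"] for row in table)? 8836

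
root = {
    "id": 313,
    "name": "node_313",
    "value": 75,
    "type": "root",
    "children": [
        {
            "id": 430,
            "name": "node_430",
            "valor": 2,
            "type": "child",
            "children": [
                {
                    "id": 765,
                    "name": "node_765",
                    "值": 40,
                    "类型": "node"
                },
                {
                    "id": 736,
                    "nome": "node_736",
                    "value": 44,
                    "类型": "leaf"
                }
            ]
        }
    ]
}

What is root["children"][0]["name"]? "node_430"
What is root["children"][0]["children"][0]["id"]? 765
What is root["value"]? 75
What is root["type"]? "root"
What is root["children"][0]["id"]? 430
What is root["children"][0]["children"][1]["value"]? 44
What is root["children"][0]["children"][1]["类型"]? "leaf"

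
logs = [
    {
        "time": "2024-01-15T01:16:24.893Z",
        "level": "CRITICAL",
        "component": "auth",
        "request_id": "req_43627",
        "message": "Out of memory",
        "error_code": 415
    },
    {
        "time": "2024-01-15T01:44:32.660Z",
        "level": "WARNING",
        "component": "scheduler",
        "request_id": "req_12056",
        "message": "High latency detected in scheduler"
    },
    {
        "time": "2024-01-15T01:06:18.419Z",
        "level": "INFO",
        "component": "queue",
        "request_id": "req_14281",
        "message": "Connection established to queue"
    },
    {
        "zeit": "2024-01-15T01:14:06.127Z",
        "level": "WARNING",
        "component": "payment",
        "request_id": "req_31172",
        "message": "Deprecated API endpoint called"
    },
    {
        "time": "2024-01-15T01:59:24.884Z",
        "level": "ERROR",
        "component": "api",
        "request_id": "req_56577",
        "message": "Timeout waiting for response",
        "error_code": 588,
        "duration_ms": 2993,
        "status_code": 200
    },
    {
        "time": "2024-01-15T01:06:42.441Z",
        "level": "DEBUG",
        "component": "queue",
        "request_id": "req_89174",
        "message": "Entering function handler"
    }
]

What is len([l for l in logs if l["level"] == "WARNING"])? 2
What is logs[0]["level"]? "CRITICAL"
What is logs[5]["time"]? "2024-01-15T01:06:42.441Z"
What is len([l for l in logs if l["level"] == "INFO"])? 1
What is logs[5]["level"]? "DEBUG"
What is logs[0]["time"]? "2024-01-15T01:16:24.893Z"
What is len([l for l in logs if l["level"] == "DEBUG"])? 1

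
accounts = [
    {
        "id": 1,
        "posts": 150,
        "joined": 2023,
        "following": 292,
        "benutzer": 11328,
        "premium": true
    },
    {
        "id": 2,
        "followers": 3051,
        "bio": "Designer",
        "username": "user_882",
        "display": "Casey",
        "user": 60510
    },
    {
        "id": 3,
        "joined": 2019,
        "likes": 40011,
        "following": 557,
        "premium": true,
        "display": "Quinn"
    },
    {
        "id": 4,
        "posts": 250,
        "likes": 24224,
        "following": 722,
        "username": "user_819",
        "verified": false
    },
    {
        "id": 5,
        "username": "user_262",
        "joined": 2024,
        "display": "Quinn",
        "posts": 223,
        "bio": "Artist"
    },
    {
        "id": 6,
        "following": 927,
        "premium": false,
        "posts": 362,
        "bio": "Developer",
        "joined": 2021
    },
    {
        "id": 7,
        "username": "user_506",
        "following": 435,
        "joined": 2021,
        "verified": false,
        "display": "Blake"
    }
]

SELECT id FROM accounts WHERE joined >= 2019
[1, 3, 5, 6, 7]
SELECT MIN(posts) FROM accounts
150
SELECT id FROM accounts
[1, 2, 3, 4, 5, 6, 7]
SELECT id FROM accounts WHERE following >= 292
[1, 3, 4, 6, 7]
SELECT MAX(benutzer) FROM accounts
11328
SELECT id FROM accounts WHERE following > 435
[3, 4, 6]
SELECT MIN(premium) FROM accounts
False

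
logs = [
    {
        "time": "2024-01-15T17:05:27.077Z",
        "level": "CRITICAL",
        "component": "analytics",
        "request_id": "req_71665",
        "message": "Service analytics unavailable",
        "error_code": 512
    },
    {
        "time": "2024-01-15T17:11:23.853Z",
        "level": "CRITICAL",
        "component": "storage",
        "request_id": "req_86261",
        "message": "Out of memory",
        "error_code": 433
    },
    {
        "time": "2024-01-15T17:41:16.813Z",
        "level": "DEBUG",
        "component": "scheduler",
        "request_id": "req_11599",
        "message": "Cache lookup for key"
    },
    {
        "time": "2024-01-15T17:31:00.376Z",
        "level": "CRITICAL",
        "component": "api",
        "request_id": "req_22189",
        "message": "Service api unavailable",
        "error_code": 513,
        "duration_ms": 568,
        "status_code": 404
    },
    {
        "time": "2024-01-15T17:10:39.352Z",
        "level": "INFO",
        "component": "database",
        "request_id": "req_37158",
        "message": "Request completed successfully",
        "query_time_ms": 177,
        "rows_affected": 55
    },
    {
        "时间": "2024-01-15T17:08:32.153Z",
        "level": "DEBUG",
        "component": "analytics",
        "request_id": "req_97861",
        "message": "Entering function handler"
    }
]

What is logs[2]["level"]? "DEBUG"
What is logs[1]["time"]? "2024-01-15T17:11:23.853Z"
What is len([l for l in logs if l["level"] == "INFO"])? 1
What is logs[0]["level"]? "CRITICAL"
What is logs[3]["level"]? "CRITICAL"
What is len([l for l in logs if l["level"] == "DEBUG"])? 2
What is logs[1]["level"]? "CRITICAL"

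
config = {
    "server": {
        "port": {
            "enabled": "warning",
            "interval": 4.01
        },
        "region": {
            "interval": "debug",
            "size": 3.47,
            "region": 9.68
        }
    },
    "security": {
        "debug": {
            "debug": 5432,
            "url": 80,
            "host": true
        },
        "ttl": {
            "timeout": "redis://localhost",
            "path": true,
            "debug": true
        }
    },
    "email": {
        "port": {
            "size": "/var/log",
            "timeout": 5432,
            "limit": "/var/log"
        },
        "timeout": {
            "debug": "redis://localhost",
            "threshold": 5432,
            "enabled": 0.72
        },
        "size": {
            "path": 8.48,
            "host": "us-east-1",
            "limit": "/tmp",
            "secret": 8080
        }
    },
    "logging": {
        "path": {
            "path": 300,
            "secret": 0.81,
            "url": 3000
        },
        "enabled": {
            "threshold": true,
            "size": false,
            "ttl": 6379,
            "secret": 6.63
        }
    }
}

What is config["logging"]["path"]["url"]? 3000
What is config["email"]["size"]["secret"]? 8080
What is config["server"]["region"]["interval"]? "debug"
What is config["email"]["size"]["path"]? 8.48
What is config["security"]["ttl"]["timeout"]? "redis://localhost"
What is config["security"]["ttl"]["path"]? True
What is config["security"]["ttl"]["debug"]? True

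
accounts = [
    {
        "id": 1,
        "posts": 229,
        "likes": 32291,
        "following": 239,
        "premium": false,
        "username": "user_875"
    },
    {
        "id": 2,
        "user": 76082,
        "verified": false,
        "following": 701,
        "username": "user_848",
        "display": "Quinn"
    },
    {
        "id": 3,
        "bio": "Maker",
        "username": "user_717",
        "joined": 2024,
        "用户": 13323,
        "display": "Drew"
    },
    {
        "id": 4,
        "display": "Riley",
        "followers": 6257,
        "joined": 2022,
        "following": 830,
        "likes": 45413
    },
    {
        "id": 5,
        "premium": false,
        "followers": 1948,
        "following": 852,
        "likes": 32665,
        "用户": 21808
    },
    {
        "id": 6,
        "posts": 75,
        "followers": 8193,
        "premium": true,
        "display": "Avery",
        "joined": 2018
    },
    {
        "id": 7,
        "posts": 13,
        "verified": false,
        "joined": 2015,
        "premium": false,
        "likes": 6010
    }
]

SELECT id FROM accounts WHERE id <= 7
[1, 2, 3, 4, 5, 6, 7]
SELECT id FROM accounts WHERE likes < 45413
[1, 5, 7]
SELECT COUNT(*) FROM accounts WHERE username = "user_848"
1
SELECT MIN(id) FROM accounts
1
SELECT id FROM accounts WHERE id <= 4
[1, 2, 3, 4]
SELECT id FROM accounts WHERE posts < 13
[]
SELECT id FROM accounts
[1, 2, 3, 4, 5, 6, 7]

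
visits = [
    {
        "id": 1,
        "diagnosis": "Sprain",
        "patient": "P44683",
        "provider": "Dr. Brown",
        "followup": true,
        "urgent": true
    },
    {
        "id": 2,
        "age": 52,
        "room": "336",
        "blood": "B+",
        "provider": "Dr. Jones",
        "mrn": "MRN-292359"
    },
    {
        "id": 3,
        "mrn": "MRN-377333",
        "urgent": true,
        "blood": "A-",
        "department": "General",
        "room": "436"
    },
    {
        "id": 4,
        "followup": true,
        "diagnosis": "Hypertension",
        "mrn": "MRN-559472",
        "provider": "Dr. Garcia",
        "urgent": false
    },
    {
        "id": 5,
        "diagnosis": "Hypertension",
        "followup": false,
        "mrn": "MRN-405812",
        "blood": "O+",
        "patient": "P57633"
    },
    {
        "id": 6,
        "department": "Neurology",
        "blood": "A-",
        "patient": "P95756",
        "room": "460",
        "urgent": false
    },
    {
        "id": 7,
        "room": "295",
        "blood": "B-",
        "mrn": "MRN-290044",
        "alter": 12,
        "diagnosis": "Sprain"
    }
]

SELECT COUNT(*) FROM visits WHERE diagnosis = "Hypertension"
2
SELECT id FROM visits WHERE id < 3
[1, 2]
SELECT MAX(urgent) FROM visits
True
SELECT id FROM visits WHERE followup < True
[5]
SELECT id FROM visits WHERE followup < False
[]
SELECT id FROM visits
[1, 2, 3, 4, 5, 6, 7]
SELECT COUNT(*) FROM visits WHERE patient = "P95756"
1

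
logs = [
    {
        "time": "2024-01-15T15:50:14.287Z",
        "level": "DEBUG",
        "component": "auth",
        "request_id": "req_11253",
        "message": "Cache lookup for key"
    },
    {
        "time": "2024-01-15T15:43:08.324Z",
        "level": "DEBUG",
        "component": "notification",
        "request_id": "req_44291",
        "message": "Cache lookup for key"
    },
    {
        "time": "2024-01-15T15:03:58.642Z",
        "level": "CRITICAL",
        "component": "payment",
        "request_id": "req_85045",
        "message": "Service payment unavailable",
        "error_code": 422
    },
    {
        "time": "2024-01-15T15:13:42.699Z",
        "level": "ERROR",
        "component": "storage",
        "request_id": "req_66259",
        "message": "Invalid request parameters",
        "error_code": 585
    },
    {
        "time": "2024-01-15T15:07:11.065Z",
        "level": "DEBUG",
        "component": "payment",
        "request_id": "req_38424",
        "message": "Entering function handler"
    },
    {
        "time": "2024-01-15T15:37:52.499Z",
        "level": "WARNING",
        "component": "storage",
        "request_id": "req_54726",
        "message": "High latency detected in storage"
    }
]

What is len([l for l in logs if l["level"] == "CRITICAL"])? 1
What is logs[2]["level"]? "CRITICAL"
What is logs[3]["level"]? "ERROR"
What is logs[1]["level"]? "DEBUG"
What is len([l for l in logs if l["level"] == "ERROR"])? 1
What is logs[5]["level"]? "WARNING"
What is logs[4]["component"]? "payment"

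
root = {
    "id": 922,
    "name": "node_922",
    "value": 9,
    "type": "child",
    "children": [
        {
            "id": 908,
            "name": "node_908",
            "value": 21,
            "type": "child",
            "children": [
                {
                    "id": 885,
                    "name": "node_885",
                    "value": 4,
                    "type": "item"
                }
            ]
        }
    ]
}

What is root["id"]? 922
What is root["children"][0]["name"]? "node_908"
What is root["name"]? "node_922"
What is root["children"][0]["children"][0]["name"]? "node_885"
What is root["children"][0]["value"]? 21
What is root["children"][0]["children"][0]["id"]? 885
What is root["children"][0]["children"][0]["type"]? "item"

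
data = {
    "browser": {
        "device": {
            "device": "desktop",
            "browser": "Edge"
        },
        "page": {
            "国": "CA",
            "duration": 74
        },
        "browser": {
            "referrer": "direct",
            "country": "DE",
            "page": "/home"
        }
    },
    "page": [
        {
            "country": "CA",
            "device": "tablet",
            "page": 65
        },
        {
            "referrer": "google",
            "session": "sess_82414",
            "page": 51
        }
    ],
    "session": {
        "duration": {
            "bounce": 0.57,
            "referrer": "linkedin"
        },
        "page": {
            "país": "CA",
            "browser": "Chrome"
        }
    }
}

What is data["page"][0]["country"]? "CA"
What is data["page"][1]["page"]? 51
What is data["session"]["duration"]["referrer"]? "linkedin"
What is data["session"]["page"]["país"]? "CA"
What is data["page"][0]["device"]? "tablet"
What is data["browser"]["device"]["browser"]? "Edge"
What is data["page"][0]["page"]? 65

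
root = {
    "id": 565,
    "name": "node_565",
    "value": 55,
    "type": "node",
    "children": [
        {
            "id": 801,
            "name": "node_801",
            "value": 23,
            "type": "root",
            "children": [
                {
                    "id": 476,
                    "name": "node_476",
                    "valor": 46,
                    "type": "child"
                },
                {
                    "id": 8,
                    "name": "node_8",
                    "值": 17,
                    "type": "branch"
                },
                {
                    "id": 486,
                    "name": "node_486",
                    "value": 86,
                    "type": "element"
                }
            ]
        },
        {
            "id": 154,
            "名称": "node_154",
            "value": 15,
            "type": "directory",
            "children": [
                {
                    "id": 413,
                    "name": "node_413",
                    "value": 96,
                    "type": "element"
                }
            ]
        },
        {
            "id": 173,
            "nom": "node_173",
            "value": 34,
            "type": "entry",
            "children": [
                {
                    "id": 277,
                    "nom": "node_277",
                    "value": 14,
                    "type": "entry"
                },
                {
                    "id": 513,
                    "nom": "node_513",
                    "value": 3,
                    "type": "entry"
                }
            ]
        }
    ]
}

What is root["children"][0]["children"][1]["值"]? 17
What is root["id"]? 565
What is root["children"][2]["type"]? "entry"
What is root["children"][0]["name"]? "node_801"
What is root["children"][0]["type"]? "root"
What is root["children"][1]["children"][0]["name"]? "node_413"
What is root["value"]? 55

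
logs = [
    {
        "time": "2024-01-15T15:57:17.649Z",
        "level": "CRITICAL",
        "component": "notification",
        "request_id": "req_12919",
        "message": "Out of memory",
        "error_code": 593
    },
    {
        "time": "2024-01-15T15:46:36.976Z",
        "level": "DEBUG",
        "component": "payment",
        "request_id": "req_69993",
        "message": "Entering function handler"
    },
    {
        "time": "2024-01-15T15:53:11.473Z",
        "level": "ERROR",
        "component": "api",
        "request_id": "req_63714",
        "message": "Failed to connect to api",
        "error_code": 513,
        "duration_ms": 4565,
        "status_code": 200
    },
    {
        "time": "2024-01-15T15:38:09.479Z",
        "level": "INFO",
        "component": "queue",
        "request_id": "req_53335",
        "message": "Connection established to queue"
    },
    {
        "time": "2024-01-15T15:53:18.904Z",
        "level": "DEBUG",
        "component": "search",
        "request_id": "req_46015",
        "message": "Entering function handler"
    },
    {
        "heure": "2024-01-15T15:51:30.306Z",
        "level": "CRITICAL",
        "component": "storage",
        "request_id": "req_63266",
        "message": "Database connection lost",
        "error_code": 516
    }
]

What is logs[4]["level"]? "DEBUG"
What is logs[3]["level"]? "INFO"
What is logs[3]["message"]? "Connection established to queue"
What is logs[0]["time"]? "2024-01-15T15:57:17.649Z"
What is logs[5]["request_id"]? "req_63266"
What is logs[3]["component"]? "queue"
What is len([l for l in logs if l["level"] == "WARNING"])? 0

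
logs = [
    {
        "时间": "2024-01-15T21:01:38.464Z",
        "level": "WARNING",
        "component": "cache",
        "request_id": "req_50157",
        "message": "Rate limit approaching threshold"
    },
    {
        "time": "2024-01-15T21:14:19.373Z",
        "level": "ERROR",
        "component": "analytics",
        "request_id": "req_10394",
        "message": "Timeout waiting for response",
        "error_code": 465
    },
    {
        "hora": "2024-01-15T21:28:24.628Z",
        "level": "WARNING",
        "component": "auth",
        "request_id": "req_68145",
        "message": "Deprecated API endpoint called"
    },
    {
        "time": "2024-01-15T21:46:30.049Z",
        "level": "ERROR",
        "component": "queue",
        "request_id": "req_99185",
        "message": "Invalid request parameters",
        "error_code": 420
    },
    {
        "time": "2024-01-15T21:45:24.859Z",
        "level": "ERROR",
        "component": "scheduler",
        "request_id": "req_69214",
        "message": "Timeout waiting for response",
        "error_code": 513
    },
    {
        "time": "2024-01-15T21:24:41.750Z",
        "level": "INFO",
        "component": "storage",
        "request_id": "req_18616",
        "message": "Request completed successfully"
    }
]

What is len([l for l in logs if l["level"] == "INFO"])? 1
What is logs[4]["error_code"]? 513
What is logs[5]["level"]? "INFO"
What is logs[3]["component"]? "queue"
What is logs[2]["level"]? "WARNING"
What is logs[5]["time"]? "2024-01-15T21:24:41.750Z"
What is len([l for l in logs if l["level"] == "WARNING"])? 2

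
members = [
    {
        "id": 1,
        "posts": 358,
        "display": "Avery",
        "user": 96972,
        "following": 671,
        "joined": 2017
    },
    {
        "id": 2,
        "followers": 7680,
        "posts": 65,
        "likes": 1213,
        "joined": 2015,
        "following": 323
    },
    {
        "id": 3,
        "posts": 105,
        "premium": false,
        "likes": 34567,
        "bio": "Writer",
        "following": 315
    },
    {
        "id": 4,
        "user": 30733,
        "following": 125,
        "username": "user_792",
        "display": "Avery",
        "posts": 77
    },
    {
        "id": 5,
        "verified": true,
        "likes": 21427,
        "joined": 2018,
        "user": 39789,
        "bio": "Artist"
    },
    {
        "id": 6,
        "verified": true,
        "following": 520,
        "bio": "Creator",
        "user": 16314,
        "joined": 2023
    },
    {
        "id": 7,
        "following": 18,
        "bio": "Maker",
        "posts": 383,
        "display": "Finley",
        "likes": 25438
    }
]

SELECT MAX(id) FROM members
7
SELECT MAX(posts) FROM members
383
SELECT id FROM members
[1, 2, 3, 4, 5, 6, 7]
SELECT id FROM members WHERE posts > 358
[7]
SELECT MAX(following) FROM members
671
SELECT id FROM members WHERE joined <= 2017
[1, 2]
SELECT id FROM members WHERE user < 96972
[4, 5, 6]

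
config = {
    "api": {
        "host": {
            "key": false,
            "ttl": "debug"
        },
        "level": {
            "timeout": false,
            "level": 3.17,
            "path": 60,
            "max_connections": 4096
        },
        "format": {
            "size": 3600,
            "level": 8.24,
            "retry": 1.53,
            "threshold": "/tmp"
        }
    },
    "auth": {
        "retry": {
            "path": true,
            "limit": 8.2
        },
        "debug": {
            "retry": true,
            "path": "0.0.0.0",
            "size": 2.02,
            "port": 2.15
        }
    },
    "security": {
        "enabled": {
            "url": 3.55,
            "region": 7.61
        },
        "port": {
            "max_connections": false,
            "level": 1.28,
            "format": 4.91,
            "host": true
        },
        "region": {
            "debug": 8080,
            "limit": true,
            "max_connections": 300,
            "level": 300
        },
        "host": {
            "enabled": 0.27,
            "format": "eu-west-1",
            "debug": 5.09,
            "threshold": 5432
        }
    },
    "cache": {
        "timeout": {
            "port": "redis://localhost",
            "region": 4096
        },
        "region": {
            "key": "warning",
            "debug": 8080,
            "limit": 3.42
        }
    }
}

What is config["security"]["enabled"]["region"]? 7.61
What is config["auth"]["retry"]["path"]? True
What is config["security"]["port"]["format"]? 4.91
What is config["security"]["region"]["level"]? 300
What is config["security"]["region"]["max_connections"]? 300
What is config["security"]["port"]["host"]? True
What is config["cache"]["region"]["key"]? "warning"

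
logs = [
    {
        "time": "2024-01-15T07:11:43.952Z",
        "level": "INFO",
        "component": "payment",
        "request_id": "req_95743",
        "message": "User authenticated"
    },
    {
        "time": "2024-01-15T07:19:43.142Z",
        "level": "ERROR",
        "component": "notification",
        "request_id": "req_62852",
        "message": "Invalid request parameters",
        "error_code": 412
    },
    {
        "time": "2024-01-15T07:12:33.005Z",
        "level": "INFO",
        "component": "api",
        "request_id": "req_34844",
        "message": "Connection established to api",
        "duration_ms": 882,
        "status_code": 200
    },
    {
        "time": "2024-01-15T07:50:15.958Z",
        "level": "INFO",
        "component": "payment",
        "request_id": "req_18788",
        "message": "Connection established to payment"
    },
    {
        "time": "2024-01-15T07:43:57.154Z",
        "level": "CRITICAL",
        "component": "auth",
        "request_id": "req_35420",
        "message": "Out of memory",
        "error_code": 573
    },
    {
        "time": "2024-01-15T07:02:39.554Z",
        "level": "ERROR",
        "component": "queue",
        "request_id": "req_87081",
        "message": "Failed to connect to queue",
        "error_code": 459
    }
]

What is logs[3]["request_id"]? "req_18788"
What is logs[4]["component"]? "auth"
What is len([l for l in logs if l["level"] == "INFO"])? 3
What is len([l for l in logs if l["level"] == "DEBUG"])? 0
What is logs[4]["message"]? "Out of memory"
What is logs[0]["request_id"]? "req_95743"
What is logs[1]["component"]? "notification"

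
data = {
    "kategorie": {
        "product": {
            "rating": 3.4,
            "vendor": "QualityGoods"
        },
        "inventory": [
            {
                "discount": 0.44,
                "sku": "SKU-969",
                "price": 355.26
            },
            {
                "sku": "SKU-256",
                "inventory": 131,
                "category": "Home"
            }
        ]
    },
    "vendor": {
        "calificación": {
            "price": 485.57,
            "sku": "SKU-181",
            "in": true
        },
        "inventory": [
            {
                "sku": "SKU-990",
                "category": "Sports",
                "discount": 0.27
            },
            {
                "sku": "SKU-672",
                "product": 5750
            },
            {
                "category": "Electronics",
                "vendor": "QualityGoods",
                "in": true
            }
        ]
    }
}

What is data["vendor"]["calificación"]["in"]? True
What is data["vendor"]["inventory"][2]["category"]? "Electronics"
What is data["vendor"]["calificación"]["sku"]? "SKU-181"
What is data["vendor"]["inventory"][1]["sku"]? "SKU-672"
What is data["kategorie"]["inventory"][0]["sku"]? "SKU-969"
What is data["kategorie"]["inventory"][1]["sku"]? "SKU-256"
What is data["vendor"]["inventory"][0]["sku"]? "SKU-990"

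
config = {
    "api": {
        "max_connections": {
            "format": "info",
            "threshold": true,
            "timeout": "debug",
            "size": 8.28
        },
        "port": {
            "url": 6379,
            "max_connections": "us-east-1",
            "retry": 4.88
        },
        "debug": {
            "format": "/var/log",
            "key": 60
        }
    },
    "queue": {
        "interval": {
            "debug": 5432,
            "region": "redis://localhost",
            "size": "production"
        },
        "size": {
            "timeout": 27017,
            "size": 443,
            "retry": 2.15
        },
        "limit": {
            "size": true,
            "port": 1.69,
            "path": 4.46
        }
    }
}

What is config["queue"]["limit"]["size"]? True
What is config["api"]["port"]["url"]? 6379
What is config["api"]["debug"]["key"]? 60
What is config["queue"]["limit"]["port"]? 1.69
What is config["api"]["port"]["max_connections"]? "us-east-1"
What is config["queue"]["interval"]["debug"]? 5432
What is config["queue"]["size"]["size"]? 443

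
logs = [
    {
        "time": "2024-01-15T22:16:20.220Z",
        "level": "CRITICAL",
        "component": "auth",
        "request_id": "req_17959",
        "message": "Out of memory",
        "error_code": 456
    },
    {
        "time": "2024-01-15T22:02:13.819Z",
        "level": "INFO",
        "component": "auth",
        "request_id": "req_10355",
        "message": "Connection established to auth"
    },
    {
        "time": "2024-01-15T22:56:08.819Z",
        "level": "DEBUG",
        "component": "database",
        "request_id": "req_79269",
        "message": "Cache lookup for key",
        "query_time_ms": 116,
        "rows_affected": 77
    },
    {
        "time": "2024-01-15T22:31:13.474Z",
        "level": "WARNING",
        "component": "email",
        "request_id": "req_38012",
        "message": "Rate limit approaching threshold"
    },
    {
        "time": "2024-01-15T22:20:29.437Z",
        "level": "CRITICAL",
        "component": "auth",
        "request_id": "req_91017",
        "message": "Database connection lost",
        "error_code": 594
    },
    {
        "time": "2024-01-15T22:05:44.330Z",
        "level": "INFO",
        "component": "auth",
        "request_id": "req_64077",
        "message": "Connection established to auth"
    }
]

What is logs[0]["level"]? "CRITICAL"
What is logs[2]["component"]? "database"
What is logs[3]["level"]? "WARNING"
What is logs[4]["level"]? "CRITICAL"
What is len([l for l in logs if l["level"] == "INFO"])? 2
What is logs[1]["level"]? "INFO"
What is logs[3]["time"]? "2024-01-15T22:31:13.474Z"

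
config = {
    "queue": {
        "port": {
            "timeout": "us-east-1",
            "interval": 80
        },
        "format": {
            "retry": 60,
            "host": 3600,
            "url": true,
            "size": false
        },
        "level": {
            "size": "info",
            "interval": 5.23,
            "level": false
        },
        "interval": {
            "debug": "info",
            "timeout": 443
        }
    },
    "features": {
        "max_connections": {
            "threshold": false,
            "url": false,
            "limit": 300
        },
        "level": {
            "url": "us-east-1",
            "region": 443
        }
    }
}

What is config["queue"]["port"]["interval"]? 80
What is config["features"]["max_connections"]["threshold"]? False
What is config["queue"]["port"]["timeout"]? "us-east-1"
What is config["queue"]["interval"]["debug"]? "info"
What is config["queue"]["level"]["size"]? "info"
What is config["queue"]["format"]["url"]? True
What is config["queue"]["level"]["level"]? False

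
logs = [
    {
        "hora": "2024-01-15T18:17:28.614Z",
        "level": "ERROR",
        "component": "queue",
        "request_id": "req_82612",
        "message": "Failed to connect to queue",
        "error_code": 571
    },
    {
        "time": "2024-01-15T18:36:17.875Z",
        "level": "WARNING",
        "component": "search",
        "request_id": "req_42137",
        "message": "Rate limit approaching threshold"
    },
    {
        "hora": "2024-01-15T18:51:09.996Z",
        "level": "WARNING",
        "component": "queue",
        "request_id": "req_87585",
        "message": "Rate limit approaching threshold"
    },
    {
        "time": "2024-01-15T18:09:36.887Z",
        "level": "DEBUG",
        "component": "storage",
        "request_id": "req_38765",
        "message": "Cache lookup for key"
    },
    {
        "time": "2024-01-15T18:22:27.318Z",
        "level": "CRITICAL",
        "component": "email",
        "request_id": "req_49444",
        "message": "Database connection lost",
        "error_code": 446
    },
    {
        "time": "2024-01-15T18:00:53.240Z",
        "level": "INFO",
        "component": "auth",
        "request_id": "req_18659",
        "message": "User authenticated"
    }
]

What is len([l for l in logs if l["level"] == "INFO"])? 1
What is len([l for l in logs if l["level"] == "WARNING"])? 2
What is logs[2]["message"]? "Rate limit approaching threshold"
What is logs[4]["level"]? "CRITICAL"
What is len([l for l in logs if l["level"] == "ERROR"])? 1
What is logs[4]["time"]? "2024-01-15T18:22:27.318Z"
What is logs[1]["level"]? "WARNING"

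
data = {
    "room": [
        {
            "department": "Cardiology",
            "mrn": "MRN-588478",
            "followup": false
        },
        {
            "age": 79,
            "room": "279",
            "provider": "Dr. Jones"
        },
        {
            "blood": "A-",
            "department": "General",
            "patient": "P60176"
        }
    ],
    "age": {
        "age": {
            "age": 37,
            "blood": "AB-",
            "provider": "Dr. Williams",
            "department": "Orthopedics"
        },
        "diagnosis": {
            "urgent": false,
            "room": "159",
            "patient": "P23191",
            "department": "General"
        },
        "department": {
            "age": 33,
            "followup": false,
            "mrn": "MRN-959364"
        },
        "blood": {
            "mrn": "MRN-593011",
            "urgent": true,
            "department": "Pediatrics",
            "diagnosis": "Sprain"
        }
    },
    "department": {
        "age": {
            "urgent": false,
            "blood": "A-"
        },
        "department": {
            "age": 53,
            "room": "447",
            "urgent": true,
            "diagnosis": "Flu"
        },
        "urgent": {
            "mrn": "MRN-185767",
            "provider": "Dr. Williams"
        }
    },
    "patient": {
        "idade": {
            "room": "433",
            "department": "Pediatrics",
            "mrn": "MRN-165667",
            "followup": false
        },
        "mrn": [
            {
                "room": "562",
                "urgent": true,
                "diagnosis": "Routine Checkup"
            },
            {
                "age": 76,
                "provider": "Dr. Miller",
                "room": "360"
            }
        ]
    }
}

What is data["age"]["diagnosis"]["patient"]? "P23191"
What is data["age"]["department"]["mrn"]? "MRN-959364"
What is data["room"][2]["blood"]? "A-"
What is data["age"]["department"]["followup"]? False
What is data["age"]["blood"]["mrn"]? "MRN-593011"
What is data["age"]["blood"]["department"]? "Pediatrics"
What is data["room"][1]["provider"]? "Dr. Jones"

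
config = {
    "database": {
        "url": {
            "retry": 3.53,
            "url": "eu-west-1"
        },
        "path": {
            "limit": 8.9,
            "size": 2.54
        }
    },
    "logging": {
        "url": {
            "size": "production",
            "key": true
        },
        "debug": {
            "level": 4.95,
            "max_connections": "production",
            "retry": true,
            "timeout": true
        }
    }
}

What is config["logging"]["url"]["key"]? True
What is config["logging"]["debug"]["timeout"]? True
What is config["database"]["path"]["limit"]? 8.9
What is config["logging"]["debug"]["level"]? 4.95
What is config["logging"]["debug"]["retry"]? True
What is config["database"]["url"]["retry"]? 3.53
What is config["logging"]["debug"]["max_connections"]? "production"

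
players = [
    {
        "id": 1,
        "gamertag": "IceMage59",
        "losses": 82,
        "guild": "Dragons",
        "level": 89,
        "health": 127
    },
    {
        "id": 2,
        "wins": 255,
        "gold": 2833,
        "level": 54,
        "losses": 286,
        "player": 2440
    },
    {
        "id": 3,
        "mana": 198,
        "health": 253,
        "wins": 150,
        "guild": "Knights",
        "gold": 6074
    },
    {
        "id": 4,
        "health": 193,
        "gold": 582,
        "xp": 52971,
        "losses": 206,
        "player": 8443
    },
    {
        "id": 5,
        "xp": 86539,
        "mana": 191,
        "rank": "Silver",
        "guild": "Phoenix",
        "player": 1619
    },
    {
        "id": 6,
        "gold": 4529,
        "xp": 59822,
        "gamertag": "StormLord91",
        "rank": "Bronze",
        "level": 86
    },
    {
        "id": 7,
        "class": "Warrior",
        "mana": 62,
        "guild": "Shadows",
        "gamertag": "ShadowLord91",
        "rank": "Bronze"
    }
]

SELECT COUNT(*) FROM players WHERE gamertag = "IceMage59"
1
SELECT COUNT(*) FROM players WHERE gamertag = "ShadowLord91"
1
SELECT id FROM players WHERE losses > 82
[2, 4]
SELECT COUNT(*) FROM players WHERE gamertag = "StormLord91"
1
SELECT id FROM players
[1, 2, 3, 4, 5, 6, 7]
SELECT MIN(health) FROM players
127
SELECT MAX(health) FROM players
253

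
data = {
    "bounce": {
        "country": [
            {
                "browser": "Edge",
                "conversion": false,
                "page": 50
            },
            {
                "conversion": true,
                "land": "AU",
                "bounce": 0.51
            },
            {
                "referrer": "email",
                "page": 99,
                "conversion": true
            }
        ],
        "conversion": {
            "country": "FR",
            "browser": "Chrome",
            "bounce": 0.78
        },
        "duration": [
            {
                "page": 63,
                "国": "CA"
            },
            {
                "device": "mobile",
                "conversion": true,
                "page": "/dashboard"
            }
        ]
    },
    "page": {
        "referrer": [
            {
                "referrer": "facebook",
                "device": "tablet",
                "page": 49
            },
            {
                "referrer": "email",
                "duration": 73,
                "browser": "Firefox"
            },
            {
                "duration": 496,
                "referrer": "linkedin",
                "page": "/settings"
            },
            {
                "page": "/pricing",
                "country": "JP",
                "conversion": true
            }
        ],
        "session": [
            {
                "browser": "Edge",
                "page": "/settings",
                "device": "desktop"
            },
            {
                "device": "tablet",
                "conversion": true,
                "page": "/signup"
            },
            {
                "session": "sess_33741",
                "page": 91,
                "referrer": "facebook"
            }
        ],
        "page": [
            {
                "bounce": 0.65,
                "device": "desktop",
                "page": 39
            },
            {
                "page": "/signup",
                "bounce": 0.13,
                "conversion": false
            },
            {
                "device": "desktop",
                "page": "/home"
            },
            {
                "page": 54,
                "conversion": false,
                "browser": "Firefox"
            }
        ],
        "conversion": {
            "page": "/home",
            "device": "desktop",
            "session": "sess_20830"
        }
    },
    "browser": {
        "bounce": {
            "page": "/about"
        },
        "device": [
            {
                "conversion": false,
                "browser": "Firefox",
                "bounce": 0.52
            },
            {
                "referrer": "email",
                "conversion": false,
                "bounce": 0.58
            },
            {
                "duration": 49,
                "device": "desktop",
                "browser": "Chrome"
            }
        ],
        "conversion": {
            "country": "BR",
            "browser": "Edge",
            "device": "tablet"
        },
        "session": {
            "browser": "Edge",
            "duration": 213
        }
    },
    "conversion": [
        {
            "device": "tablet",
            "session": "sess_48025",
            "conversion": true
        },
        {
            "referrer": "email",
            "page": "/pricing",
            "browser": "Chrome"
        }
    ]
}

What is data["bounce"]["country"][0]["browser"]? "Edge"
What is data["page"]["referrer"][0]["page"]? 49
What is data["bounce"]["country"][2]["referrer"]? "email"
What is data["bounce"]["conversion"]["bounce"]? 0.78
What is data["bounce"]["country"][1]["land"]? "AU"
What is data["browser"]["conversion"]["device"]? "tablet"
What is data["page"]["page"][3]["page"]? 54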